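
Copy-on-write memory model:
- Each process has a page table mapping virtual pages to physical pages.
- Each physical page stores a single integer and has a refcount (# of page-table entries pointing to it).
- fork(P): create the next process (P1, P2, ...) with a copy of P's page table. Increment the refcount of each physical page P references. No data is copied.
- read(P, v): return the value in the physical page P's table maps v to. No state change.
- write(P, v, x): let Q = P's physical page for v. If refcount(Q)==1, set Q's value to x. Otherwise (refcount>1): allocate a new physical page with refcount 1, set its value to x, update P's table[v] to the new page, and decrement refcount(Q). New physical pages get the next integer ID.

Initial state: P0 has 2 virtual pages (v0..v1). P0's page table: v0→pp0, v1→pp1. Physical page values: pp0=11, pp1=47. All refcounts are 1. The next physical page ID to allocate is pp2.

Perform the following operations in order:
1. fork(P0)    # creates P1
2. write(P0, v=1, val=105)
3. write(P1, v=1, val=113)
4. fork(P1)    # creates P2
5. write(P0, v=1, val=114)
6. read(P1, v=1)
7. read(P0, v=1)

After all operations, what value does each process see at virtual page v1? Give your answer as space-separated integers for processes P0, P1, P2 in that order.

Op 1: fork(P0) -> P1. 2 ppages; refcounts: pp0:2 pp1:2
Op 2: write(P0, v1, 105). refcount(pp1)=2>1 -> COPY to pp2. 3 ppages; refcounts: pp0:2 pp1:1 pp2:1
Op 3: write(P1, v1, 113). refcount(pp1)=1 -> write in place. 3 ppages; refcounts: pp0:2 pp1:1 pp2:1
Op 4: fork(P1) -> P2. 3 ppages; refcounts: pp0:3 pp1:2 pp2:1
Op 5: write(P0, v1, 114). refcount(pp2)=1 -> write in place. 3 ppages; refcounts: pp0:3 pp1:2 pp2:1
Op 6: read(P1, v1) -> 113. No state change.
Op 7: read(P0, v1) -> 114. No state change.
P0: v1 -> pp2 = 114
P1: v1 -> pp1 = 113
P2: v1 -> pp1 = 113

Answer: 114 113 113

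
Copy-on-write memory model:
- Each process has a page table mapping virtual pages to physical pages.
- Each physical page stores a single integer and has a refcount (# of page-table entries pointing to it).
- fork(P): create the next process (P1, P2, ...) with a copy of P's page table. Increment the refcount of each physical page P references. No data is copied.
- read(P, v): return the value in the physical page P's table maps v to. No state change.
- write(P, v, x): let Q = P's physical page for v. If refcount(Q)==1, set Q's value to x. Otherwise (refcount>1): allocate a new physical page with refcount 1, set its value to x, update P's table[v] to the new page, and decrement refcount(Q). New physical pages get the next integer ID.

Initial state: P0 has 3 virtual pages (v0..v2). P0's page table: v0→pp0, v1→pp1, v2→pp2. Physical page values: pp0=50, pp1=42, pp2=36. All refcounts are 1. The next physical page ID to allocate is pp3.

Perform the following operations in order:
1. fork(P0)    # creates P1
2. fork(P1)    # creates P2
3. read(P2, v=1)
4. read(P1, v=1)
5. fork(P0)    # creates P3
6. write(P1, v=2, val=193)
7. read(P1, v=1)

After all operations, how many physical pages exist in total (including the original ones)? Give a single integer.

Answer: 4

Derivation:
Op 1: fork(P0) -> P1. 3 ppages; refcounts: pp0:2 pp1:2 pp2:2
Op 2: fork(P1) -> P2. 3 ppages; refcounts: pp0:3 pp1:3 pp2:3
Op 3: read(P2, v1) -> 42. No state change.
Op 4: read(P1, v1) -> 42. No state change.
Op 5: fork(P0) -> P3. 3 ppages; refcounts: pp0:4 pp1:4 pp2:4
Op 6: write(P1, v2, 193). refcount(pp2)=4>1 -> COPY to pp3. 4 ppages; refcounts: pp0:4 pp1:4 pp2:3 pp3:1
Op 7: read(P1, v1) -> 42. No state change.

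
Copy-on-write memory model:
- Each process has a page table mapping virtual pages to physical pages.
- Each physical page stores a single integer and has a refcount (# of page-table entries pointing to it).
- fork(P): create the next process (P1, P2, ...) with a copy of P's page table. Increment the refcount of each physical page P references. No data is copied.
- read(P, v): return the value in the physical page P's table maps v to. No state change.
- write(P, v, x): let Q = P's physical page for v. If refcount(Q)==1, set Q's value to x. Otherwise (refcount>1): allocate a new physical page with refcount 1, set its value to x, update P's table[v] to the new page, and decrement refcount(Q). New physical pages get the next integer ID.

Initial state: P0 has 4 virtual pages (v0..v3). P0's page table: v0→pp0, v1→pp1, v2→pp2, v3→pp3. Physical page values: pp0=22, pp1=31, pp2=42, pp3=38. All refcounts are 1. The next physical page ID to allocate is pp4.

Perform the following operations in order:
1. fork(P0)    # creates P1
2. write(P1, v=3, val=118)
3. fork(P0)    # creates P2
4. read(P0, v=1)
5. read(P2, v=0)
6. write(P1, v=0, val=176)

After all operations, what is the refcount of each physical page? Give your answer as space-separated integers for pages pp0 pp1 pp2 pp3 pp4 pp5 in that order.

Op 1: fork(P0) -> P1. 4 ppages; refcounts: pp0:2 pp1:2 pp2:2 pp3:2
Op 2: write(P1, v3, 118). refcount(pp3)=2>1 -> COPY to pp4. 5 ppages; refcounts: pp0:2 pp1:2 pp2:2 pp3:1 pp4:1
Op 3: fork(P0) -> P2. 5 ppages; refcounts: pp0:3 pp1:3 pp2:3 pp3:2 pp4:1
Op 4: read(P0, v1) -> 31. No state change.
Op 5: read(P2, v0) -> 22. No state change.
Op 6: write(P1, v0, 176). refcount(pp0)=3>1 -> COPY to pp5. 6 ppages; refcounts: pp0:2 pp1:3 pp2:3 pp3:2 pp4:1 pp5:1

Answer: 2 3 3 2 1 1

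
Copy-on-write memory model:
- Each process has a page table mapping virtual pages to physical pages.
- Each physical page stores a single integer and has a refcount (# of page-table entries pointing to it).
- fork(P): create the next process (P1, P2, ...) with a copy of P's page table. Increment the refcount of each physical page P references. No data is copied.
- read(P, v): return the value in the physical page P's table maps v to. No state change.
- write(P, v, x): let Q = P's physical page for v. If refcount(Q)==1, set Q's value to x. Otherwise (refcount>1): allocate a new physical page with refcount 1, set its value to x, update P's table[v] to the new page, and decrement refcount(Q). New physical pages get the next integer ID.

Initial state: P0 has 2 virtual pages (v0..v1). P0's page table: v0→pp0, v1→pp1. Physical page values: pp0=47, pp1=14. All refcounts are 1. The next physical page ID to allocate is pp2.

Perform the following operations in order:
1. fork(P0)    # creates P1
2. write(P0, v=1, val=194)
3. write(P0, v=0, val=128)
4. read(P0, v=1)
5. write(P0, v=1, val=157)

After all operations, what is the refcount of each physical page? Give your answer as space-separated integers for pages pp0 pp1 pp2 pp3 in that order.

Answer: 1 1 1 1

Derivation:
Op 1: fork(P0) -> P1. 2 ppages; refcounts: pp0:2 pp1:2
Op 2: write(P0, v1, 194). refcount(pp1)=2>1 -> COPY to pp2. 3 ppages; refcounts: pp0:2 pp1:1 pp2:1
Op 3: write(P0, v0, 128). refcount(pp0)=2>1 -> COPY to pp3. 4 ppages; refcounts: pp0:1 pp1:1 pp2:1 pp3:1
Op 4: read(P0, v1) -> 194. No state change.
Op 5: write(P0, v1, 157). refcount(pp2)=1 -> write in place. 4 ppages; refcounts: pp0:1 pp1:1 pp2:1 pp3:1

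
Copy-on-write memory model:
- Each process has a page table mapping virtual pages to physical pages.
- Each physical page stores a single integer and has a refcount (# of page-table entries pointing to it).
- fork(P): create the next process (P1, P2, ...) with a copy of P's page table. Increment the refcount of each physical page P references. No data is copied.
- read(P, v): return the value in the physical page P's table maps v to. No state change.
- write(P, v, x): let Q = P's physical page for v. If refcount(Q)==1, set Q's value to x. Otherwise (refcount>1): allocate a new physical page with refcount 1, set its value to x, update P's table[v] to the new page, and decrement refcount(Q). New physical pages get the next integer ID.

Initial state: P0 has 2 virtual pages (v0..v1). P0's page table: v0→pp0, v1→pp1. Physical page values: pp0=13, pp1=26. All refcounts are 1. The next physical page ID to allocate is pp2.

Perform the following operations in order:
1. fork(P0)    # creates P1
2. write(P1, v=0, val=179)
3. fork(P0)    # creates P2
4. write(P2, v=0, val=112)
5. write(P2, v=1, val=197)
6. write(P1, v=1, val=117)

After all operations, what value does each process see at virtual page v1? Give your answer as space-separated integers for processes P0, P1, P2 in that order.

Op 1: fork(P0) -> P1. 2 ppages; refcounts: pp0:2 pp1:2
Op 2: write(P1, v0, 179). refcount(pp0)=2>1 -> COPY to pp2. 3 ppages; refcounts: pp0:1 pp1:2 pp2:1
Op 3: fork(P0) -> P2. 3 ppages; refcounts: pp0:2 pp1:3 pp2:1
Op 4: write(P2, v0, 112). refcount(pp0)=2>1 -> COPY to pp3. 4 ppages; refcounts: pp0:1 pp1:3 pp2:1 pp3:1
Op 5: write(P2, v1, 197). refcount(pp1)=3>1 -> COPY to pp4. 5 ppages; refcounts: pp0:1 pp1:2 pp2:1 pp3:1 pp4:1
Op 6: write(P1, v1, 117). refcount(pp1)=2>1 -> COPY to pp5. 6 ppages; refcounts: pp0:1 pp1:1 pp2:1 pp3:1 pp4:1 pp5:1
P0: v1 -> pp1 = 26
P1: v1 -> pp5 = 117
P2: v1 -> pp4 = 197

Answer: 26 117 197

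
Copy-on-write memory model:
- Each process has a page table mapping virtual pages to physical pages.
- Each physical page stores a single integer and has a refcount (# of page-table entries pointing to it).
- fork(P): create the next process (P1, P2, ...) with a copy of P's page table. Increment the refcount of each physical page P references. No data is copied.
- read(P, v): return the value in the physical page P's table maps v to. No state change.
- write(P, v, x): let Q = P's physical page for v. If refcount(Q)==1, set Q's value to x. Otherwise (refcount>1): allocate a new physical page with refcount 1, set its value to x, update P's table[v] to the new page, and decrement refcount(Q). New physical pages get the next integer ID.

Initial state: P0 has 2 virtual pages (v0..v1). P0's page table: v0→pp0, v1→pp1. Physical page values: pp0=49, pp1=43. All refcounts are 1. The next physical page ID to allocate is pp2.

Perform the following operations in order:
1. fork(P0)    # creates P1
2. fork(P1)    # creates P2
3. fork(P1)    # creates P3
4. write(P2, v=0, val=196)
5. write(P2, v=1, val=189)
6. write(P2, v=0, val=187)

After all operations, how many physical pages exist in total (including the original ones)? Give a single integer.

Op 1: fork(P0) -> P1. 2 ppages; refcounts: pp0:2 pp1:2
Op 2: fork(P1) -> P2. 2 ppages; refcounts: pp0:3 pp1:3
Op 3: fork(P1) -> P3. 2 ppages; refcounts: pp0:4 pp1:4
Op 4: write(P2, v0, 196). refcount(pp0)=4>1 -> COPY to pp2. 3 ppages; refcounts: pp0:3 pp1:4 pp2:1
Op 5: write(P2, v1, 189). refcount(pp1)=4>1 -> COPY to pp3. 4 ppages; refcounts: pp0:3 pp1:3 pp2:1 pp3:1
Op 6: write(P2, v0, 187). refcount(pp2)=1 -> write in place. 4 ppages; refcounts: pp0:3 pp1:3 pp2:1 pp3:1

Answer: 4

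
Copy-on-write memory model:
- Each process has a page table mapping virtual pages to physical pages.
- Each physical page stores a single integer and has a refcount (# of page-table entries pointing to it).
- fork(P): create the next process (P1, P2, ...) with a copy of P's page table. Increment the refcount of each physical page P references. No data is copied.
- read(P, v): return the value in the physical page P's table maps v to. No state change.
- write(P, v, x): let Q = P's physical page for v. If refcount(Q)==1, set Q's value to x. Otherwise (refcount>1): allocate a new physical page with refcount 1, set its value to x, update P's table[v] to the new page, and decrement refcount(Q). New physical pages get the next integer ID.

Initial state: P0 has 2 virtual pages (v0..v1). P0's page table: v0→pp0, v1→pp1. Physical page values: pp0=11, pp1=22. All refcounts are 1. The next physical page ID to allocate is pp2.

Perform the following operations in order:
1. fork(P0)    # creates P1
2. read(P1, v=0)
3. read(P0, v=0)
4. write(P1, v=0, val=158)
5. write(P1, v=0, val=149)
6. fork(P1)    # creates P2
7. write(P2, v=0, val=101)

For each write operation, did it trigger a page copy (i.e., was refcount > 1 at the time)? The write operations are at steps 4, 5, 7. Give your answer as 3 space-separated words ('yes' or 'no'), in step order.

Op 1: fork(P0) -> P1. 2 ppages; refcounts: pp0:2 pp1:2
Op 2: read(P1, v0) -> 11. No state change.
Op 3: read(P0, v0) -> 11. No state change.
Op 4: write(P1, v0, 158). refcount(pp0)=2>1 -> COPY to pp2. 3 ppages; refcounts: pp0:1 pp1:2 pp2:1
Op 5: write(P1, v0, 149). refcount(pp2)=1 -> write in place. 3 ppages; refcounts: pp0:1 pp1:2 pp2:1
Op 6: fork(P1) -> P2. 3 ppages; refcounts: pp0:1 pp1:3 pp2:2
Op 7: write(P2, v0, 101). refcount(pp2)=2>1 -> COPY to pp3. 4 ppages; refcounts: pp0:1 pp1:3 pp2:1 pp3:1

yes no yes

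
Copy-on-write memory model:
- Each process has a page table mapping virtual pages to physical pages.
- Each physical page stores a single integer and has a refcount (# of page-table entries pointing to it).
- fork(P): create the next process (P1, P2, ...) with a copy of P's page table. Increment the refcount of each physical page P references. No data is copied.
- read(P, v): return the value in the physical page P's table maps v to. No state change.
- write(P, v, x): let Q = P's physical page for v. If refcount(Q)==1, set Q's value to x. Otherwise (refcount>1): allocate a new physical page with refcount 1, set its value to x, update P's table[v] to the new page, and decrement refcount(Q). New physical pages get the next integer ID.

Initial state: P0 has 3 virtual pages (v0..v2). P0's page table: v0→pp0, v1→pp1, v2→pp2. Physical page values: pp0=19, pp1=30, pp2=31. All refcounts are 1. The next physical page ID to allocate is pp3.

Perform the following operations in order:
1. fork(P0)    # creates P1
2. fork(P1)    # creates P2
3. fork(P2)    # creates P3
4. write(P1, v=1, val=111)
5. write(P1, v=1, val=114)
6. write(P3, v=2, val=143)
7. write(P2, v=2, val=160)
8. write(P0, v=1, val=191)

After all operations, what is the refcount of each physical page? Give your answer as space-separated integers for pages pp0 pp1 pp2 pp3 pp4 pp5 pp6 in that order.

Answer: 4 2 2 1 1 1 1

Derivation:
Op 1: fork(P0) -> P1. 3 ppages; refcounts: pp0:2 pp1:2 pp2:2
Op 2: fork(P1) -> P2. 3 ppages; refcounts: pp0:3 pp1:3 pp2:3
Op 3: fork(P2) -> P3. 3 ppages; refcounts: pp0:4 pp1:4 pp2:4
Op 4: write(P1, v1, 111). refcount(pp1)=4>1 -> COPY to pp3. 4 ppages; refcounts: pp0:4 pp1:3 pp2:4 pp3:1
Op 5: write(P1, v1, 114). refcount(pp3)=1 -> write in place. 4 ppages; refcounts: pp0:4 pp1:3 pp2:4 pp3:1
Op 6: write(P3, v2, 143). refcount(pp2)=4>1 -> COPY to pp4. 5 ppages; refcounts: pp0:4 pp1:3 pp2:3 pp3:1 pp4:1
Op 7: write(P2, v2, 160). refcount(pp2)=3>1 -> COPY to pp5. 6 ppages; refcounts: pp0:4 pp1:3 pp2:2 pp3:1 pp4:1 pp5:1
Op 8: write(P0, v1, 191). refcount(pp1)=3>1 -> COPY to pp6. 7 ppages; refcounts: pp0:4 pp1:2 pp2:2 pp3:1 pp4:1 pp5:1 pp6:1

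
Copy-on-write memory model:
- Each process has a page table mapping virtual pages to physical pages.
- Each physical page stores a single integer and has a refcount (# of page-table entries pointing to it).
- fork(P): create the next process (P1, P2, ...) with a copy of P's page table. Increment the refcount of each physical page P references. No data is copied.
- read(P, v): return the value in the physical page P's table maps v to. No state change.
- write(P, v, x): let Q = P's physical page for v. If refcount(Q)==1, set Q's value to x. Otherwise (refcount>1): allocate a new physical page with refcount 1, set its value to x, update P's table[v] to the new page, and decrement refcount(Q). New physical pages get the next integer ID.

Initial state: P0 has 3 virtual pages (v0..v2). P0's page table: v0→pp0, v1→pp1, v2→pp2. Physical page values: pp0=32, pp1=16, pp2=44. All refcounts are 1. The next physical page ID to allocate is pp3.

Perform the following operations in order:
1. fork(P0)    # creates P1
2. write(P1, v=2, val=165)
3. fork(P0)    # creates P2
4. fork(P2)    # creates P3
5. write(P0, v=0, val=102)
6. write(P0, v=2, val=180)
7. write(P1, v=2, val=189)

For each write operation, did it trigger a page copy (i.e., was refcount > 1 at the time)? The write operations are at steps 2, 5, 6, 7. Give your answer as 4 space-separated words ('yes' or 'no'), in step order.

Op 1: fork(P0) -> P1. 3 ppages; refcounts: pp0:2 pp1:2 pp2:2
Op 2: write(P1, v2, 165). refcount(pp2)=2>1 -> COPY to pp3. 4 ppages; refcounts: pp0:2 pp1:2 pp2:1 pp3:1
Op 3: fork(P0) -> P2. 4 ppages; refcounts: pp0:3 pp1:3 pp2:2 pp3:1
Op 4: fork(P2) -> P3. 4 ppages; refcounts: pp0:4 pp1:4 pp2:3 pp3:1
Op 5: write(P0, v0, 102). refcount(pp0)=4>1 -> COPY to pp4. 5 ppages; refcounts: pp0:3 pp1:4 pp2:3 pp3:1 pp4:1
Op 6: write(P0, v2, 180). refcount(pp2)=3>1 -> COPY to pp5. 6 ppages; refcounts: pp0:3 pp1:4 pp2:2 pp3:1 pp4:1 pp5:1
Op 7: write(P1, v2, 189). refcount(pp3)=1 -> write in place. 6 ppages; refcounts: pp0:3 pp1:4 pp2:2 pp3:1 pp4:1 pp5:1

yes yes yes no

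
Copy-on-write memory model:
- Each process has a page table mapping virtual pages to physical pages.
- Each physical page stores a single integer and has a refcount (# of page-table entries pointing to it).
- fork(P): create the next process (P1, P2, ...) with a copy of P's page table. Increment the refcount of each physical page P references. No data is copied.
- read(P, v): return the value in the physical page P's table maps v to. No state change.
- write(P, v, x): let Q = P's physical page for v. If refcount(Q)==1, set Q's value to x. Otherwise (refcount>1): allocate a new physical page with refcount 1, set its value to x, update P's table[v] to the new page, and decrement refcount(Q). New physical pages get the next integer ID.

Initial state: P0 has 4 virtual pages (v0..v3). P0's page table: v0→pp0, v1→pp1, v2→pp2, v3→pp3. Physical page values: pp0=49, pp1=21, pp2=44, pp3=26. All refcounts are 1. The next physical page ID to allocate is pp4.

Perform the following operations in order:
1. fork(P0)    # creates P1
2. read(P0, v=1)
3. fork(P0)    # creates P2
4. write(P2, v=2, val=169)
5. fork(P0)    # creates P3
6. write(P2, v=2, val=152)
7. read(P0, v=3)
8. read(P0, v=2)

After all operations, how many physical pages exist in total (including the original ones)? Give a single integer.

Answer: 5

Derivation:
Op 1: fork(P0) -> P1. 4 ppages; refcounts: pp0:2 pp1:2 pp2:2 pp3:2
Op 2: read(P0, v1) -> 21. No state change.
Op 3: fork(P0) -> P2. 4 ppages; refcounts: pp0:3 pp1:3 pp2:3 pp3:3
Op 4: write(P2, v2, 169). refcount(pp2)=3>1 -> COPY to pp4. 5 ppages; refcounts: pp0:3 pp1:3 pp2:2 pp3:3 pp4:1
Op 5: fork(P0) -> P3. 5 ppages; refcounts: pp0:4 pp1:4 pp2:3 pp3:4 pp4:1
Op 6: write(P2, v2, 152). refcount(pp4)=1 -> write in place. 5 ppages; refcounts: pp0:4 pp1:4 pp2:3 pp3:4 pp4:1
Op 7: read(P0, v3) -> 26. No state change.
Op 8: read(P0, v2) -> 44. No state change.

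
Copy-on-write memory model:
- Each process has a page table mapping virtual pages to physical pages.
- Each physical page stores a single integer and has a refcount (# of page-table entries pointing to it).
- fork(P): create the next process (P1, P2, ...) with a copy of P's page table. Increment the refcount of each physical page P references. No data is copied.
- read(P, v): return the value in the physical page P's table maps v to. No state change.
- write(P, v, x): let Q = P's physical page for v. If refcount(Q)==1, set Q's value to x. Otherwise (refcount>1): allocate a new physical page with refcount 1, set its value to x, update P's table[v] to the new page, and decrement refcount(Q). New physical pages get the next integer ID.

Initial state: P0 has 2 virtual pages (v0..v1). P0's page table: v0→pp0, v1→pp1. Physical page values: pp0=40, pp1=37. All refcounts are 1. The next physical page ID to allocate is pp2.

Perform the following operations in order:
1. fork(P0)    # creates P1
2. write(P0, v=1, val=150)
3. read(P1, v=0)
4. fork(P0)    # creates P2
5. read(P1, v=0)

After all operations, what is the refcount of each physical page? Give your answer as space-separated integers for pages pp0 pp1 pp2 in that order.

Answer: 3 1 2

Derivation:
Op 1: fork(P0) -> P1. 2 ppages; refcounts: pp0:2 pp1:2
Op 2: write(P0, v1, 150). refcount(pp1)=2>1 -> COPY to pp2. 3 ppages; refcounts: pp0:2 pp1:1 pp2:1
Op 3: read(P1, v0) -> 40. No state change.
Op 4: fork(P0) -> P2. 3 ppages; refcounts: pp0:3 pp1:1 pp2:2
Op 5: read(P1, v0) -> 40. No state change.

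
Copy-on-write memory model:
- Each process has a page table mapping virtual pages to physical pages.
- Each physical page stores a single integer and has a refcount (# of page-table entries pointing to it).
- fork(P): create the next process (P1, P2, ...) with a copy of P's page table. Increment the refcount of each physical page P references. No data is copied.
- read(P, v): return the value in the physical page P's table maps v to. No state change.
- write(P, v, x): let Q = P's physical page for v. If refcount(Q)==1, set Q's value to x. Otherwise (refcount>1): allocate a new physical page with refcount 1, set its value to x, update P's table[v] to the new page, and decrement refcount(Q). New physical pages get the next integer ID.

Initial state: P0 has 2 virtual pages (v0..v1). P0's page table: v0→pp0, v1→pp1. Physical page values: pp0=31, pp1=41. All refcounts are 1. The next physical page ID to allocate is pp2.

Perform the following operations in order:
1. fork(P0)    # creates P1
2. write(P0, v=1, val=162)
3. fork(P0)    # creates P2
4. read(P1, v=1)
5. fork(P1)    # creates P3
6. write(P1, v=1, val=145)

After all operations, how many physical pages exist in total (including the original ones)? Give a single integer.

Op 1: fork(P0) -> P1. 2 ppages; refcounts: pp0:2 pp1:2
Op 2: write(P0, v1, 162). refcount(pp1)=2>1 -> COPY to pp2. 3 ppages; refcounts: pp0:2 pp1:1 pp2:1
Op 3: fork(P0) -> P2. 3 ppages; refcounts: pp0:3 pp1:1 pp2:2
Op 4: read(P1, v1) -> 41. No state change.
Op 5: fork(P1) -> P3. 3 ppages; refcounts: pp0:4 pp1:2 pp2:2
Op 6: write(P1, v1, 145). refcount(pp1)=2>1 -> COPY to pp3. 4 ppages; refcounts: pp0:4 pp1:1 pp2:2 pp3:1

Answer: 4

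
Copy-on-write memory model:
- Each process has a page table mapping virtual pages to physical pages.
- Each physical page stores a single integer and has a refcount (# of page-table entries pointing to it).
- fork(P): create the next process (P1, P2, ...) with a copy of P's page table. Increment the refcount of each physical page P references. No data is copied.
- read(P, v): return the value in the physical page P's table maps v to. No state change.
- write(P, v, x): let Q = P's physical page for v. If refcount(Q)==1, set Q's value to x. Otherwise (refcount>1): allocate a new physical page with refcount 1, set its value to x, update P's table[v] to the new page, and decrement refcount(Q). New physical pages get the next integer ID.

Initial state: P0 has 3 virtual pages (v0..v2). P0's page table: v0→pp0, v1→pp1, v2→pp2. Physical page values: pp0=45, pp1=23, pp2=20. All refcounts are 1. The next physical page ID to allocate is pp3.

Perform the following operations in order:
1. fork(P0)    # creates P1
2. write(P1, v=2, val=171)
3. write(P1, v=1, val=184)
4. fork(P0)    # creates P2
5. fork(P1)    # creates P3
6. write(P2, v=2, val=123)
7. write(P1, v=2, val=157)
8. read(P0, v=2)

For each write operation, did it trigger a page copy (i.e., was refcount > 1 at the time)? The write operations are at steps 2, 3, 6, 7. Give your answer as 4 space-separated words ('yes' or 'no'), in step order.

Op 1: fork(P0) -> P1. 3 ppages; refcounts: pp0:2 pp1:2 pp2:2
Op 2: write(P1, v2, 171). refcount(pp2)=2>1 -> COPY to pp3. 4 ppages; refcounts: pp0:2 pp1:2 pp2:1 pp3:1
Op 3: write(P1, v1, 184). refcount(pp1)=2>1 -> COPY to pp4. 5 ppages; refcounts: pp0:2 pp1:1 pp2:1 pp3:1 pp4:1
Op 4: fork(P0) -> P2. 5 ppages; refcounts: pp0:3 pp1:2 pp2:2 pp3:1 pp4:1
Op 5: fork(P1) -> P3. 5 ppages; refcounts: pp0:4 pp1:2 pp2:2 pp3:2 pp4:2
Op 6: write(P2, v2, 123). refcount(pp2)=2>1 -> COPY to pp5. 6 ppages; refcounts: pp0:4 pp1:2 pp2:1 pp3:2 pp4:2 pp5:1
Op 7: write(P1, v2, 157). refcount(pp3)=2>1 -> COPY to pp6. 7 ppages; refcounts: pp0:4 pp1:2 pp2:1 pp3:1 pp4:2 pp5:1 pp6:1
Op 8: read(P0, v2) -> 20. No state change.

yes yes yes yes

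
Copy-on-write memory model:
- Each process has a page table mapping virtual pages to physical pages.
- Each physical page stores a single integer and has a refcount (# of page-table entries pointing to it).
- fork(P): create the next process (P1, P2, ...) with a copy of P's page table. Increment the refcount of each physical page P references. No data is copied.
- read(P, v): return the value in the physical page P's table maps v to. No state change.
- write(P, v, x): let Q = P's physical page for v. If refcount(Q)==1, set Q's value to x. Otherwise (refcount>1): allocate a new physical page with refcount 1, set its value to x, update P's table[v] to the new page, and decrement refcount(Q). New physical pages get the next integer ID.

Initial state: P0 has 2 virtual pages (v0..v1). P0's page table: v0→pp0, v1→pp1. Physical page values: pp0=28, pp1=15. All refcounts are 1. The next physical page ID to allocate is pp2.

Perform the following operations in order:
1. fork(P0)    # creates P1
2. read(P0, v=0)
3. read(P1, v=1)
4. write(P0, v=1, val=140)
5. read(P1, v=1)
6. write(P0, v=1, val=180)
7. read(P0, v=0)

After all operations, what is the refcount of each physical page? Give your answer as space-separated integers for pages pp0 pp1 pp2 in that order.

Answer: 2 1 1

Derivation:
Op 1: fork(P0) -> P1. 2 ppages; refcounts: pp0:2 pp1:2
Op 2: read(P0, v0) -> 28. No state change.
Op 3: read(P1, v1) -> 15. No state change.
Op 4: write(P0, v1, 140). refcount(pp1)=2>1 -> COPY to pp2. 3 ppages; refcounts: pp0:2 pp1:1 pp2:1
Op 5: read(P1, v1) -> 15. No state change.
Op 6: write(P0, v1, 180). refcount(pp2)=1 -> write in place. 3 ppages; refcounts: pp0:2 pp1:1 pp2:1
Op 7: read(P0, v0) -> 28. No state change.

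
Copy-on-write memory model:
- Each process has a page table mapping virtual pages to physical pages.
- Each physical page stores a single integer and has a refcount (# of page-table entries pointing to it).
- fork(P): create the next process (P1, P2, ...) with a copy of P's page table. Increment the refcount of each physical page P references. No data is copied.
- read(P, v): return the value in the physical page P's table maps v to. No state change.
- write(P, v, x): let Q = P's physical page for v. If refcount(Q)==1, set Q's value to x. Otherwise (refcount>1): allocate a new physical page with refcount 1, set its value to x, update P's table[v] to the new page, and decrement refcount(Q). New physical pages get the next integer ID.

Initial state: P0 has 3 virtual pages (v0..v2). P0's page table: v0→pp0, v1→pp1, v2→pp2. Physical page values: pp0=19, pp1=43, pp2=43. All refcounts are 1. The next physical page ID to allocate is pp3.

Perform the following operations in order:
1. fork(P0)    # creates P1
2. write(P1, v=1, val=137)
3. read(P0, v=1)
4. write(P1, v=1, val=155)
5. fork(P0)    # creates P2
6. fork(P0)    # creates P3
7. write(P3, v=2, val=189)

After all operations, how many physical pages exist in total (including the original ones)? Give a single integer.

Op 1: fork(P0) -> P1. 3 ppages; refcounts: pp0:2 pp1:2 pp2:2
Op 2: write(P1, v1, 137). refcount(pp1)=2>1 -> COPY to pp3. 4 ppages; refcounts: pp0:2 pp1:1 pp2:2 pp3:1
Op 3: read(P0, v1) -> 43. No state change.
Op 4: write(P1, v1, 155). refcount(pp3)=1 -> write in place. 4 ppages; refcounts: pp0:2 pp1:1 pp2:2 pp3:1
Op 5: fork(P0) -> P2. 4 ppages; refcounts: pp0:3 pp1:2 pp2:3 pp3:1
Op 6: fork(P0) -> P3. 4 ppages; refcounts: pp0:4 pp1:3 pp2:4 pp3:1
Op 7: write(P3, v2, 189). refcount(pp2)=4>1 -> COPY to pp4. 5 ppages; refcounts: pp0:4 pp1:3 pp2:3 pp3:1 pp4:1

Answer: 5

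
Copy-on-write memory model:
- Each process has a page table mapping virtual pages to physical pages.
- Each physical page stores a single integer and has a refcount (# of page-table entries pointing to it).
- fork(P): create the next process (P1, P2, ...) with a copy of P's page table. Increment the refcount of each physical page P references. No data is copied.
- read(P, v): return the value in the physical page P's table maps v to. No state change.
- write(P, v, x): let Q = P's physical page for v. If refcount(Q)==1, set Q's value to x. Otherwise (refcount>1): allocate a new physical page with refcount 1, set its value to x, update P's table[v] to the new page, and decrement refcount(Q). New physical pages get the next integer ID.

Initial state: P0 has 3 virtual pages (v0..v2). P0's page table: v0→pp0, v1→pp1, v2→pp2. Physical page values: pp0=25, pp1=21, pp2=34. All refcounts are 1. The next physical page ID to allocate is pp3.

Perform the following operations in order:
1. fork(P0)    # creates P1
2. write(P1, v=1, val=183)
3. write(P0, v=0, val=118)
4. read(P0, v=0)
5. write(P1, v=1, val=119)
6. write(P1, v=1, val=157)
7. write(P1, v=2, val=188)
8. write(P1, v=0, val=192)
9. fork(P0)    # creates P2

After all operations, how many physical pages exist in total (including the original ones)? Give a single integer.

Op 1: fork(P0) -> P1. 3 ppages; refcounts: pp0:2 pp1:2 pp2:2
Op 2: write(P1, v1, 183). refcount(pp1)=2>1 -> COPY to pp3. 4 ppages; refcounts: pp0:2 pp1:1 pp2:2 pp3:1
Op 3: write(P0, v0, 118). refcount(pp0)=2>1 -> COPY to pp4. 5 ppages; refcounts: pp0:1 pp1:1 pp2:2 pp3:1 pp4:1
Op 4: read(P0, v0) -> 118. No state change.
Op 5: write(P1, v1, 119). refcount(pp3)=1 -> write in place. 5 ppages; refcounts: pp0:1 pp1:1 pp2:2 pp3:1 pp4:1
Op 6: write(P1, v1, 157). refcount(pp3)=1 -> write in place. 5 ppages; refcounts: pp0:1 pp1:1 pp2:2 pp3:1 pp4:1
Op 7: write(P1, v2, 188). refcount(pp2)=2>1 -> COPY to pp5. 6 ppages; refcounts: pp0:1 pp1:1 pp2:1 pp3:1 pp4:1 pp5:1
Op 8: write(P1, v0, 192). refcount(pp0)=1 -> write in place. 6 ppages; refcounts: pp0:1 pp1:1 pp2:1 pp3:1 pp4:1 pp5:1
Op 9: fork(P0) -> P2. 6 ppages; refcounts: pp0:1 pp1:2 pp2:2 pp3:1 pp4:2 pp5:1

Answer: 6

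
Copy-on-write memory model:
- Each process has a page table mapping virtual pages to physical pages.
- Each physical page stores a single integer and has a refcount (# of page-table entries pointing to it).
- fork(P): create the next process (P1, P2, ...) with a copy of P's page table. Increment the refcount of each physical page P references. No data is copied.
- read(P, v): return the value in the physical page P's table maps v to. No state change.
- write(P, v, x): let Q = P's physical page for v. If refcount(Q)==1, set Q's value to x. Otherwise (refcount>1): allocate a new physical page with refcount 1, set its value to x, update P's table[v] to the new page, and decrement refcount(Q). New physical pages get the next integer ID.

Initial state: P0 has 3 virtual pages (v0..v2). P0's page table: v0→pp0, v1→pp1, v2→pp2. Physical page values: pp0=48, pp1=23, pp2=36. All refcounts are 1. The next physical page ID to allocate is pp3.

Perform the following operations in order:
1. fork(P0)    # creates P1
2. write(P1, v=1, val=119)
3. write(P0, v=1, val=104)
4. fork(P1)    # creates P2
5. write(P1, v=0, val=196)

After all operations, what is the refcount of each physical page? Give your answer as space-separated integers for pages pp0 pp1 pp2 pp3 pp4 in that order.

Answer: 2 1 3 2 1

Derivation:
Op 1: fork(P0) -> P1. 3 ppages; refcounts: pp0:2 pp1:2 pp2:2
Op 2: write(P1, v1, 119). refcount(pp1)=2>1 -> COPY to pp3. 4 ppages; refcounts: pp0:2 pp1:1 pp2:2 pp3:1
Op 3: write(P0, v1, 104). refcount(pp1)=1 -> write in place. 4 ppages; refcounts: pp0:2 pp1:1 pp2:2 pp3:1
Op 4: fork(P1) -> P2. 4 ppages; refcounts: pp0:3 pp1:1 pp2:3 pp3:2
Op 5: write(P1, v0, 196). refcount(pp0)=3>1 -> COPY to pp4. 5 ppages; refcounts: pp0:2 pp1:1 pp2:3 pp3:2 pp4:1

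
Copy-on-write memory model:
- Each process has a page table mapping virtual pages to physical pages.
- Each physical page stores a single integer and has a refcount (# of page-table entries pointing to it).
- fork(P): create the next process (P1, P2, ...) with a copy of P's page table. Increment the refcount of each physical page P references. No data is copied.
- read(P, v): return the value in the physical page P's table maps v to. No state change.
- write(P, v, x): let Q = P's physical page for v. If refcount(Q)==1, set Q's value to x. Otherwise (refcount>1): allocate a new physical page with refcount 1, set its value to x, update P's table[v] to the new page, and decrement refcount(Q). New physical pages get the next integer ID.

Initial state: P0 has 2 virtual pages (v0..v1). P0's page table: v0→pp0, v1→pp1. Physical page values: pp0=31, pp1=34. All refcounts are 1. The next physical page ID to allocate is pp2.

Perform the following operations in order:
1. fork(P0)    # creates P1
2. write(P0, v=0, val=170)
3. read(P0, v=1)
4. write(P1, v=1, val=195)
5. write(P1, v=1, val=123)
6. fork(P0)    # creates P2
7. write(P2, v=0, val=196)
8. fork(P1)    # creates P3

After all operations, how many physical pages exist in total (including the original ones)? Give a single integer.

Op 1: fork(P0) -> P1. 2 ppages; refcounts: pp0:2 pp1:2
Op 2: write(P0, v0, 170). refcount(pp0)=2>1 -> COPY to pp2. 3 ppages; refcounts: pp0:1 pp1:2 pp2:1
Op 3: read(P0, v1) -> 34. No state change.
Op 4: write(P1, v1, 195). refcount(pp1)=2>1 -> COPY to pp3. 4 ppages; refcounts: pp0:1 pp1:1 pp2:1 pp3:1
Op 5: write(P1, v1, 123). refcount(pp3)=1 -> write in place. 4 ppages; refcounts: pp0:1 pp1:1 pp2:1 pp3:1
Op 6: fork(P0) -> P2. 4 ppages; refcounts: pp0:1 pp1:2 pp2:2 pp3:1
Op 7: write(P2, v0, 196). refcount(pp2)=2>1 -> COPY to pp4. 5 ppages; refcounts: pp0:1 pp1:2 pp2:1 pp3:1 pp4:1
Op 8: fork(P1) -> P3. 5 ppages; refcounts: pp0:2 pp1:2 pp2:1 pp3:2 pp4:1

Answer: 5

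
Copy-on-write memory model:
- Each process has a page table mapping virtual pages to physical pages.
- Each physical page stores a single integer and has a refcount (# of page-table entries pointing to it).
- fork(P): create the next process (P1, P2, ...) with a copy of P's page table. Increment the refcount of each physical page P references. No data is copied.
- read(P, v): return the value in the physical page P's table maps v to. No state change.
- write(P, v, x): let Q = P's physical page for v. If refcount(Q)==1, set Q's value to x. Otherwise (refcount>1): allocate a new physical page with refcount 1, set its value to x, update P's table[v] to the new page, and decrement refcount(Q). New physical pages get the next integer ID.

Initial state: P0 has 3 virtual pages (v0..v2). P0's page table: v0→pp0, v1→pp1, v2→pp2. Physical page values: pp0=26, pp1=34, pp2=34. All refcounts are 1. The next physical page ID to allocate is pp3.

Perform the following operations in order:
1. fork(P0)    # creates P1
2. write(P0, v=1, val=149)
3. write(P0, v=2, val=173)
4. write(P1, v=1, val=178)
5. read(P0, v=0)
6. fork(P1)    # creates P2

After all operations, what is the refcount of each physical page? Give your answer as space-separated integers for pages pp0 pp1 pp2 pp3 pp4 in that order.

Op 1: fork(P0) -> P1. 3 ppages; refcounts: pp0:2 pp1:2 pp2:2
Op 2: write(P0, v1, 149). refcount(pp1)=2>1 -> COPY to pp3. 4 ppages; refcounts: pp0:2 pp1:1 pp2:2 pp3:1
Op 3: write(P0, v2, 173). refcount(pp2)=2>1 -> COPY to pp4. 5 ppages; refcounts: pp0:2 pp1:1 pp2:1 pp3:1 pp4:1
Op 4: write(P1, v1, 178). refcount(pp1)=1 -> write in place. 5 ppages; refcounts: pp0:2 pp1:1 pp2:1 pp3:1 pp4:1
Op 5: read(P0, v0) -> 26. No state change.
Op 6: fork(P1) -> P2. 5 ppages; refcounts: pp0:3 pp1:2 pp2:2 pp3:1 pp4:1

Answer: 3 2 2 1 1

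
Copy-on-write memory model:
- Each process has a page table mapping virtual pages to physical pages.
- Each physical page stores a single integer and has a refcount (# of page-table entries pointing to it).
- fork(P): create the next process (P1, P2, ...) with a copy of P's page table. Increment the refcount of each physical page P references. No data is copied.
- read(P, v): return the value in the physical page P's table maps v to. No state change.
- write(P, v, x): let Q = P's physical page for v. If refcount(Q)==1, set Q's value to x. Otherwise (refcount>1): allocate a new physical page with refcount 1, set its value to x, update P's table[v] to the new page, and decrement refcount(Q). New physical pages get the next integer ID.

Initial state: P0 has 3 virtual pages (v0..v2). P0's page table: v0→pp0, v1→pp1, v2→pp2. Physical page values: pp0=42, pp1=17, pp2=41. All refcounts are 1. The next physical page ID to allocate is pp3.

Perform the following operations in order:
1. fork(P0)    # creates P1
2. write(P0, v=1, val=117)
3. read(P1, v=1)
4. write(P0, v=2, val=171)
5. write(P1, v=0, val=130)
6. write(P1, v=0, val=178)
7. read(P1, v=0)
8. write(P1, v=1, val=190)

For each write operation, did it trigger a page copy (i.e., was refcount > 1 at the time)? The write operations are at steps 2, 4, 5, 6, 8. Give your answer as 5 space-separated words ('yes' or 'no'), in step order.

Op 1: fork(P0) -> P1. 3 ppages; refcounts: pp0:2 pp1:2 pp2:2
Op 2: write(P0, v1, 117). refcount(pp1)=2>1 -> COPY to pp3. 4 ppages; refcounts: pp0:2 pp1:1 pp2:2 pp3:1
Op 3: read(P1, v1) -> 17. No state change.
Op 4: write(P0, v2, 171). refcount(pp2)=2>1 -> COPY to pp4. 5 ppages; refcounts: pp0:2 pp1:1 pp2:1 pp3:1 pp4:1
Op 5: write(P1, v0, 130). refcount(pp0)=2>1 -> COPY to pp5. 6 ppages; refcounts: pp0:1 pp1:1 pp2:1 pp3:1 pp4:1 pp5:1
Op 6: write(P1, v0, 178). refcount(pp5)=1 -> write in place. 6 ppages; refcounts: pp0:1 pp1:1 pp2:1 pp3:1 pp4:1 pp5:1
Op 7: read(P1, v0) -> 178. No state change.
Op 8: write(P1, v1, 190). refcount(pp1)=1 -> write in place. 6 ppages; refcounts: pp0:1 pp1:1 pp2:1 pp3:1 pp4:1 pp5:1

yes yes yes no no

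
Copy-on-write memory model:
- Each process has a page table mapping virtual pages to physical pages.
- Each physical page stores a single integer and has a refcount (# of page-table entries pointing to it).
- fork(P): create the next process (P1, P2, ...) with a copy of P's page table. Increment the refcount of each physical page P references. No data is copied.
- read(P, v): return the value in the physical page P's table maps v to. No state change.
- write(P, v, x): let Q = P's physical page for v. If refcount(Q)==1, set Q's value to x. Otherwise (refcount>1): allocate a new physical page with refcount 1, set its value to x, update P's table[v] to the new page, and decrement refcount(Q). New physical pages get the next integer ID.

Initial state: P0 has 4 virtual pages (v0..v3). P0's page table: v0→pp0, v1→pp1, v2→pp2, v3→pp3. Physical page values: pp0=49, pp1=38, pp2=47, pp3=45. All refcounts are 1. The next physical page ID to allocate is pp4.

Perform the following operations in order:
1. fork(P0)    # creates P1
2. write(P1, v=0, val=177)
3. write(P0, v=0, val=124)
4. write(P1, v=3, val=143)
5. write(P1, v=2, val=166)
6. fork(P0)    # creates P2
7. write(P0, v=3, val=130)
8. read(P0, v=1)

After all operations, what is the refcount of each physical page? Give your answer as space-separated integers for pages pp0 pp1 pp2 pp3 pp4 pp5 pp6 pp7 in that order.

Op 1: fork(P0) -> P1. 4 ppages; refcounts: pp0:2 pp1:2 pp2:2 pp3:2
Op 2: write(P1, v0, 177). refcount(pp0)=2>1 -> COPY to pp4. 5 ppages; refcounts: pp0:1 pp1:2 pp2:2 pp3:2 pp4:1
Op 3: write(P0, v0, 124). refcount(pp0)=1 -> write in place. 5 ppages; refcounts: pp0:1 pp1:2 pp2:2 pp3:2 pp4:1
Op 4: write(P1, v3, 143). refcount(pp3)=2>1 -> COPY to pp5. 6 ppages; refcounts: pp0:1 pp1:2 pp2:2 pp3:1 pp4:1 pp5:1
Op 5: write(P1, v2, 166). refcount(pp2)=2>1 -> COPY to pp6. 7 ppages; refcounts: pp0:1 pp1:2 pp2:1 pp3:1 pp4:1 pp5:1 pp6:1
Op 6: fork(P0) -> P2. 7 ppages; refcounts: pp0:2 pp1:3 pp2:2 pp3:2 pp4:1 pp5:1 pp6:1
Op 7: write(P0, v3, 130). refcount(pp3)=2>1 -> COPY to pp7. 8 ppages; refcounts: pp0:2 pp1:3 pp2:2 pp3:1 pp4:1 pp5:1 pp6:1 pp7:1
Op 8: read(P0, v1) -> 38. No state change.

Answer: 2 3 2 1 1 1 1 1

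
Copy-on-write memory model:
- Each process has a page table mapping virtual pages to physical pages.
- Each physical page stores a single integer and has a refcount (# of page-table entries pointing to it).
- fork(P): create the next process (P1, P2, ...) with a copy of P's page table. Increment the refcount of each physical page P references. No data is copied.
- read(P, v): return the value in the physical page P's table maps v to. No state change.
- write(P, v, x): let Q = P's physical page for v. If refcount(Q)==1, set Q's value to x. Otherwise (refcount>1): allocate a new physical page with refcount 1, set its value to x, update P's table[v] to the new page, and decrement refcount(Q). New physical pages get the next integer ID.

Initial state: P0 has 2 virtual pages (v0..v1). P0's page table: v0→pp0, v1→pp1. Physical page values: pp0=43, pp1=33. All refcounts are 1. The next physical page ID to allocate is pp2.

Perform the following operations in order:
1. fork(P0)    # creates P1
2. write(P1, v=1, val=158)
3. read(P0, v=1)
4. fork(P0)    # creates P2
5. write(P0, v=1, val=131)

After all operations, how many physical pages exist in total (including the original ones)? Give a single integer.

Answer: 4

Derivation:
Op 1: fork(P0) -> P1. 2 ppages; refcounts: pp0:2 pp1:2
Op 2: write(P1, v1, 158). refcount(pp1)=2>1 -> COPY to pp2. 3 ppages; refcounts: pp0:2 pp1:1 pp2:1
Op 3: read(P0, v1) -> 33. No state change.
Op 4: fork(P0) -> P2. 3 ppages; refcounts: pp0:3 pp1:2 pp2:1
Op 5: write(P0, v1, 131). refcount(pp1)=2>1 -> COPY to pp3. 4 ppages; refcounts: pp0:3 pp1:1 pp2:1 pp3:1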